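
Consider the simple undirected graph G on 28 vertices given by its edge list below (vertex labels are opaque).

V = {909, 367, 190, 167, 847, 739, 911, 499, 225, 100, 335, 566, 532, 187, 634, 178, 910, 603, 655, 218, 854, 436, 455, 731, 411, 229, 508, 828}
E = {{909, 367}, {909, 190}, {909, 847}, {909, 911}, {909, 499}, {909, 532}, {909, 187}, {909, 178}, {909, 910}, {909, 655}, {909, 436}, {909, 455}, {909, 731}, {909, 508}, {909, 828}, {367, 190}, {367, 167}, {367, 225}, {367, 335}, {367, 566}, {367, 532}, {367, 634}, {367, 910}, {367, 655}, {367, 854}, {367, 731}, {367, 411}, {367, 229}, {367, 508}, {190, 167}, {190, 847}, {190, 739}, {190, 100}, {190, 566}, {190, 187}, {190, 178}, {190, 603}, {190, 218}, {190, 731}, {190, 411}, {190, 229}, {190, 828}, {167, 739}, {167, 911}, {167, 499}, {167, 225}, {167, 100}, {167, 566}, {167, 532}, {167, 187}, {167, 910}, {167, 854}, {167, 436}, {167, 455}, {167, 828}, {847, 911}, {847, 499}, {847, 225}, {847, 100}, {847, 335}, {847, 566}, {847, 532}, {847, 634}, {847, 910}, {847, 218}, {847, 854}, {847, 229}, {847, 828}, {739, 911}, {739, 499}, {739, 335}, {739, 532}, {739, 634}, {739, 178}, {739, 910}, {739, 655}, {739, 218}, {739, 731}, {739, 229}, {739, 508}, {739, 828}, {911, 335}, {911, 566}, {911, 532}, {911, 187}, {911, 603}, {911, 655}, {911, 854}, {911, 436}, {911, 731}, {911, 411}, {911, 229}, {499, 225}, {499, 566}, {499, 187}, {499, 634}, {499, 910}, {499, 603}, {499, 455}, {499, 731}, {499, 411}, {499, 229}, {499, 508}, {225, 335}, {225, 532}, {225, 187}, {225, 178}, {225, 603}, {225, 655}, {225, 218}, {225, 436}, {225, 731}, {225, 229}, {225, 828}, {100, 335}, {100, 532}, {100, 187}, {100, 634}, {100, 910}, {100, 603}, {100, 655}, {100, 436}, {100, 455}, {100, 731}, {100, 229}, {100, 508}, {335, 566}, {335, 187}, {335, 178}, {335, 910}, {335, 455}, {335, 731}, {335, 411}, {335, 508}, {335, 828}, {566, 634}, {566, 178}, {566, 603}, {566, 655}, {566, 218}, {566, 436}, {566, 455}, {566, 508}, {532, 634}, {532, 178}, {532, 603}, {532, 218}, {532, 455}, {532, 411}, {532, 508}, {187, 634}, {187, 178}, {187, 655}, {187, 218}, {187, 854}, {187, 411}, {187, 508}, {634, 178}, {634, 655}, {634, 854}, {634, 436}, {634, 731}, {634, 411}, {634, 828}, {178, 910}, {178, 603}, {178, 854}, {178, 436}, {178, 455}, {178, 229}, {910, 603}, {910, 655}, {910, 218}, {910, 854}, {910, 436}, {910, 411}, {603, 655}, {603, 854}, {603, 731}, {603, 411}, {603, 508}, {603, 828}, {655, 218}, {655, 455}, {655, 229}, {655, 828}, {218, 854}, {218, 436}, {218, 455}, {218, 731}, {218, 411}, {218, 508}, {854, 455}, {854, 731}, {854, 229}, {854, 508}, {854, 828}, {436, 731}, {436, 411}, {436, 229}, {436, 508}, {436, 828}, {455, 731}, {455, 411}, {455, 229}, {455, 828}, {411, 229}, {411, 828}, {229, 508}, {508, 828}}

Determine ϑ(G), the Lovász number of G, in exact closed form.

N(167) = {367, 190, 739, 911, 499, 225, 100, 566, 532, 187, 910, 854, 436, 455, 828}, |N(167)| = 15.
deg(828) = 15; N(828) = {909, 190, 167, 847, 739, 225, 335, 634, 603, 655, 854, 436, 455, 411, 508}.
Vertex 499 has 15 neighbors: 909, 167, 847, 739, 225, 566, 187, 634, 910, 603, 455, 731, 411, 229, 508.
N(508) = {909, 367, 739, 499, 100, 335, 566, 532, 187, 603, 218, 854, 436, 229, 828}, |N(508)| = 15.
15-regular, N=28; Kneser K(8,2) on C(8,2)=28 vertices.
The 3 distinct eigenvalues: [15.0, 1.0, -5.0].
Lovász: ϑ = −28(-5)/(15+-1*(-5)) = 7.
Numerically 7.0000000.

7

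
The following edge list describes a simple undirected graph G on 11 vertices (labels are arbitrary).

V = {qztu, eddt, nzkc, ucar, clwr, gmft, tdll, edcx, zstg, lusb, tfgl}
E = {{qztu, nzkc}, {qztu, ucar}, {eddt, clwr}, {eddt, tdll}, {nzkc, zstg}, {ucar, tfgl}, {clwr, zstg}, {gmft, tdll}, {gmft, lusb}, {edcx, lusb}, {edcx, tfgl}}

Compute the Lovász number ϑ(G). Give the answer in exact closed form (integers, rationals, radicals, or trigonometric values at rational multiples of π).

11*cos(pi/11)/(cos(pi/11) + 1)

N(gmft) = {tdll, lusb}, |N(gmft)| = 2.
deg(clwr) = 2; N(clwr) = {eddt, zstg}.
N(edcx) = {lusb, tfgl}, |N(edcx)| = 2.
deg(ucar) = 2; N(ucar) = {qztu, tfgl}.
deg(v) = 2 for all v (|V|=11); this is C_{11}, the 11-cycle.
spec(A) ≈ [2.0, 1.682507, 0.83083, -0.28463, -1.309721, -1.918986] (distinct, 6 d.p.).
−11·(-2*cos(pi/11)) / ((2)−(-2*cos(pi/11))) = 11*cos(pi/11)/(cos(pi/11) + 1) = ϑ(G).
≈ 5.386302912 (to 9 d.p.).
Lovász sandwich 5 ≤ 11*cos(pi/11)/(cos(pi/11) + 1) ≤ 6: both strict.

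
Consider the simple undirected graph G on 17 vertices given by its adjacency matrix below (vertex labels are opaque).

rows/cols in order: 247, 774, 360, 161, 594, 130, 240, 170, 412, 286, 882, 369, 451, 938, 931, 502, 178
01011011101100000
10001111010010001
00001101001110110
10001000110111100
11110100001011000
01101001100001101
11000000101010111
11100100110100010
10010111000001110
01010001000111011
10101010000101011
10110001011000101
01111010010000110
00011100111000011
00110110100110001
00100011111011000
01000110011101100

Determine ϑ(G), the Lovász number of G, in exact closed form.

Vertex 170 has 8 neighbors: 247, 774, 360, 130, 412, 286, 369, 502.
N(882) = {247, 360, 594, 240, 369, 938, 502, 178}, |N(882)| = 8.
N(360) = {594, 130, 170, 882, 369, 451, 931, 502}, |N(360)| = 8.
N(938) = {161, 594, 130, 412, 286, 882, 502, 178}, |N(938)| = 8.
8-regular, N=17; SR(17,8,3,4) — a Paley graph.
spec(A) ≈ [8.0, 1.562, -2.562] (distinct, 3 d.p.).
With N=17: ϑ(G) = 17·(-(-sqrt(17)/2 - 1/2))/(8−(-sqrt(17)/2 - 1/2)) = sqrt(17).
ϑ(G) ≈ 4.123106.

sqrt(17)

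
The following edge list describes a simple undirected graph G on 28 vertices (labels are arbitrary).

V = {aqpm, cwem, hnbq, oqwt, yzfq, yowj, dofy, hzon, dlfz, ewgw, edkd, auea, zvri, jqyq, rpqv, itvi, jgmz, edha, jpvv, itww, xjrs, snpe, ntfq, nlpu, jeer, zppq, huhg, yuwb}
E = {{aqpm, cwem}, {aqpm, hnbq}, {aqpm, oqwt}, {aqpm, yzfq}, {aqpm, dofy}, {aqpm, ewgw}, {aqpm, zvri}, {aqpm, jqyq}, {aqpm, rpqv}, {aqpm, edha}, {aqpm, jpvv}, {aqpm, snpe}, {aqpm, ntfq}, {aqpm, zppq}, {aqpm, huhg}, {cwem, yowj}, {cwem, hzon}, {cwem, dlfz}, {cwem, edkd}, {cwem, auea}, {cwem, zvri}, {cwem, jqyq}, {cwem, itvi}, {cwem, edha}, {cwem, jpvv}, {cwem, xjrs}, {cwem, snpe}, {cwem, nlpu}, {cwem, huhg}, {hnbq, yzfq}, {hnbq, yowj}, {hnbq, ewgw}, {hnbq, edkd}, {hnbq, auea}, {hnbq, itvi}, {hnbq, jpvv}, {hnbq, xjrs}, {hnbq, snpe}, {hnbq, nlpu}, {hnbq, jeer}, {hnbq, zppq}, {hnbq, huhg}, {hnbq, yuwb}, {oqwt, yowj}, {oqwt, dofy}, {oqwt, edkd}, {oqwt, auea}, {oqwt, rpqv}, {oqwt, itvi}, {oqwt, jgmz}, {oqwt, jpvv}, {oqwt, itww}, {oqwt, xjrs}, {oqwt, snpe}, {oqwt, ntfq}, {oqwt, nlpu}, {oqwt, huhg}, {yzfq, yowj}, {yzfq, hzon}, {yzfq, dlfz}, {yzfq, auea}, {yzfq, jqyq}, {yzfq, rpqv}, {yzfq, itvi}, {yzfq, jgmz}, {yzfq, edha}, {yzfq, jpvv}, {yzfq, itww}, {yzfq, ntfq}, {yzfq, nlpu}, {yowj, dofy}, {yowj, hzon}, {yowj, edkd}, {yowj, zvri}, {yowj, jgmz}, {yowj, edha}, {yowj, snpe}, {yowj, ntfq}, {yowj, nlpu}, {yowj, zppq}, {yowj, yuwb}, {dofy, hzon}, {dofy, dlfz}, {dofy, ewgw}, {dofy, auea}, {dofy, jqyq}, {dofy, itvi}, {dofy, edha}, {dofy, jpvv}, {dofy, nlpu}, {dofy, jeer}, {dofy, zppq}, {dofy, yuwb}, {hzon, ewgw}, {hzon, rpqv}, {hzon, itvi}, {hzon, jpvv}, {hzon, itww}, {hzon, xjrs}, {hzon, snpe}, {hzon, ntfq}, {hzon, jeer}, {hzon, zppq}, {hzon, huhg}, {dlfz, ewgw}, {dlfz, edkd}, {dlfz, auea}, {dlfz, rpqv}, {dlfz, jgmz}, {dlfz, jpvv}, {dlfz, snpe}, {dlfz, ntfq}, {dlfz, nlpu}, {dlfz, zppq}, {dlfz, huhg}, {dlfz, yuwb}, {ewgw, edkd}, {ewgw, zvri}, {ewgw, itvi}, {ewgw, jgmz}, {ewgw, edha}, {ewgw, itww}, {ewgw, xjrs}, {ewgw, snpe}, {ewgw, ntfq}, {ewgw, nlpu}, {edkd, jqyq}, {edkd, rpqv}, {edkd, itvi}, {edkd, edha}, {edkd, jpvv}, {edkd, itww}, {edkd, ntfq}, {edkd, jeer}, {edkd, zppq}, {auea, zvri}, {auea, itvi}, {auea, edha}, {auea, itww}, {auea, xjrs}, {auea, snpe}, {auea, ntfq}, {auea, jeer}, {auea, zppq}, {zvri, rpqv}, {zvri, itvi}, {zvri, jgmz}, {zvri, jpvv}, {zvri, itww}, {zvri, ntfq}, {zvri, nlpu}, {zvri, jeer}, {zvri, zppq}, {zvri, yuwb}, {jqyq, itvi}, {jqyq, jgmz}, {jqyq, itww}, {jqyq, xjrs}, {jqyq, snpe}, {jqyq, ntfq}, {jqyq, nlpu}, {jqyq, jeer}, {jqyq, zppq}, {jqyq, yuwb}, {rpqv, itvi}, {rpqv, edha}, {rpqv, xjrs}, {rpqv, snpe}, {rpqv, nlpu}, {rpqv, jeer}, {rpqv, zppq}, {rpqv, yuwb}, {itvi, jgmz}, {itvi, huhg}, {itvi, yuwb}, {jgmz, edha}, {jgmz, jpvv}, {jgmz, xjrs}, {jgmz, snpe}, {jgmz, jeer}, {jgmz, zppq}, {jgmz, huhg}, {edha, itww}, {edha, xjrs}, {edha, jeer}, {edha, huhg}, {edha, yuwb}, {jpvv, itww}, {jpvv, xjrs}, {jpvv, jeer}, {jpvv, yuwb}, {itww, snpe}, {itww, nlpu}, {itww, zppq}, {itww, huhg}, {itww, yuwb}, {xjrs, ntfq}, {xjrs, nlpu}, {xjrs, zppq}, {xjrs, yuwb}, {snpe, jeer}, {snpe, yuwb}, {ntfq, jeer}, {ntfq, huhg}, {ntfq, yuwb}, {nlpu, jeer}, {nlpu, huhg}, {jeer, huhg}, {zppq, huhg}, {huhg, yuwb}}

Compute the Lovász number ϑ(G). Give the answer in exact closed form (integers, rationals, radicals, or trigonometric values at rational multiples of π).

7

N(itww) = {oqwt, yzfq, hzon, ewgw, edkd, auea, zvri, jqyq, edha, jpvv, snpe, nlpu, zppq, huhg, yuwb}, |N(itww)| = 15.
deg(ewgw) = 15; N(ewgw) = {aqpm, hnbq, dofy, hzon, dlfz, edkd, zvri, itvi, jgmz, edha, itww, xjrs, snpe, ntfq, nlpu}.
Vertex rpqv has 15 neighbors: aqpm, oqwt, yzfq, hzon, dlfz, edkd, zvri, itvi, edha, xjrs, snpe, nlpu, jeer, zppq, yuwb.
deg(auea) = 15; N(auea) = {cwem, hnbq, oqwt, yzfq, dofy, dlfz, zvri, itvi, edha, itww, xjrs, snpe, ntfq, jeer, zppq}.
Every vertex has degree 15 (N=28); Kneser K(8,2) on C(8,2)=28 vertices.
spec(A) ≈ [15.0, 1.0, -5.0] (distinct, 3 d.p.).
λ_max=15, λ_min=-5; ϑ = −28·λ_min/(λ_max−λ_min) = 7.
Numerically 7.00000000.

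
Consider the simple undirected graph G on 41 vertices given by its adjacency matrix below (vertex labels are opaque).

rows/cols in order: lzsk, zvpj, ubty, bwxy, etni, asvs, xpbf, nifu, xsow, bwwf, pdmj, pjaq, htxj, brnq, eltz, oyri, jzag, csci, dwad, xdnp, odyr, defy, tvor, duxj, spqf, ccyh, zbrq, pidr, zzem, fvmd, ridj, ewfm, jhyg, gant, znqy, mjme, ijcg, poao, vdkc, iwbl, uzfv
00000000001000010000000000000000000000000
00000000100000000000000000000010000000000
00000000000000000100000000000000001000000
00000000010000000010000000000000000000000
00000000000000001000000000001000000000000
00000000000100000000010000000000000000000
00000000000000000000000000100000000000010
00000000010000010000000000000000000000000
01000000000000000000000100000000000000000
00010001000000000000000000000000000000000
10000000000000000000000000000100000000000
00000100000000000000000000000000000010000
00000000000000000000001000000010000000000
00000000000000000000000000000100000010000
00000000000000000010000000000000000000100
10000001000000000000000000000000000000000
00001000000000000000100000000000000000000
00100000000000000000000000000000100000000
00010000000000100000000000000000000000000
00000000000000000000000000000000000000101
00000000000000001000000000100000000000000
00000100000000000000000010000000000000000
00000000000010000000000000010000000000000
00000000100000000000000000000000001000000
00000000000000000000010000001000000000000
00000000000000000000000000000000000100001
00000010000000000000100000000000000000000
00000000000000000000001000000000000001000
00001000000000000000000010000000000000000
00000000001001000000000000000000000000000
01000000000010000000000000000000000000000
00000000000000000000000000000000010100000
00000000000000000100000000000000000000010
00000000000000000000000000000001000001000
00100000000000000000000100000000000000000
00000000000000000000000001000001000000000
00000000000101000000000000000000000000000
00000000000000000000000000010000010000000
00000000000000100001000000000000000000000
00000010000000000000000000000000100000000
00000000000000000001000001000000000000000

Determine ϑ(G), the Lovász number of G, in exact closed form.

41*cos(pi/41)/(cos(pi/41) + 1)

Vertex zvpj has 2 neighbors: xsow, ridj.
deg(xdnp) = 2; N(xdnp) = {vdkc, uzfv}.
Vertex odyr has 2 neighbors: jzag, zbrq.
Vertex fvmd has 2 neighbors: pdmj, brnq.
2-regular, N=41; a single 41-cycle (edge-transitive).
The 21 distinct eigenvalues: [2.0, 1.97656, 1.90679, 1.79233, 1.63586, 1.44104, 1.21245, 0.95544, 0.67603, 0.38078, 0.07661, -0.22937, -0.52996, -0.81814, -1.08714, -1.33065, -1.54298, -1.71914, -1.855, -1.94739, -1.99413].
Lovász: ϑ = −41(-2*cos(pi/41))/(2+-(-1)*2*cos(pi/41)) = 41*cos(pi/41)/(cos(pi/41) + 1).
ϑ(G) ≈ 20.46988027.
20 ≤ 41*cos(pi/41)/(cos(pi/41) + 1) ≤ 21: both strict.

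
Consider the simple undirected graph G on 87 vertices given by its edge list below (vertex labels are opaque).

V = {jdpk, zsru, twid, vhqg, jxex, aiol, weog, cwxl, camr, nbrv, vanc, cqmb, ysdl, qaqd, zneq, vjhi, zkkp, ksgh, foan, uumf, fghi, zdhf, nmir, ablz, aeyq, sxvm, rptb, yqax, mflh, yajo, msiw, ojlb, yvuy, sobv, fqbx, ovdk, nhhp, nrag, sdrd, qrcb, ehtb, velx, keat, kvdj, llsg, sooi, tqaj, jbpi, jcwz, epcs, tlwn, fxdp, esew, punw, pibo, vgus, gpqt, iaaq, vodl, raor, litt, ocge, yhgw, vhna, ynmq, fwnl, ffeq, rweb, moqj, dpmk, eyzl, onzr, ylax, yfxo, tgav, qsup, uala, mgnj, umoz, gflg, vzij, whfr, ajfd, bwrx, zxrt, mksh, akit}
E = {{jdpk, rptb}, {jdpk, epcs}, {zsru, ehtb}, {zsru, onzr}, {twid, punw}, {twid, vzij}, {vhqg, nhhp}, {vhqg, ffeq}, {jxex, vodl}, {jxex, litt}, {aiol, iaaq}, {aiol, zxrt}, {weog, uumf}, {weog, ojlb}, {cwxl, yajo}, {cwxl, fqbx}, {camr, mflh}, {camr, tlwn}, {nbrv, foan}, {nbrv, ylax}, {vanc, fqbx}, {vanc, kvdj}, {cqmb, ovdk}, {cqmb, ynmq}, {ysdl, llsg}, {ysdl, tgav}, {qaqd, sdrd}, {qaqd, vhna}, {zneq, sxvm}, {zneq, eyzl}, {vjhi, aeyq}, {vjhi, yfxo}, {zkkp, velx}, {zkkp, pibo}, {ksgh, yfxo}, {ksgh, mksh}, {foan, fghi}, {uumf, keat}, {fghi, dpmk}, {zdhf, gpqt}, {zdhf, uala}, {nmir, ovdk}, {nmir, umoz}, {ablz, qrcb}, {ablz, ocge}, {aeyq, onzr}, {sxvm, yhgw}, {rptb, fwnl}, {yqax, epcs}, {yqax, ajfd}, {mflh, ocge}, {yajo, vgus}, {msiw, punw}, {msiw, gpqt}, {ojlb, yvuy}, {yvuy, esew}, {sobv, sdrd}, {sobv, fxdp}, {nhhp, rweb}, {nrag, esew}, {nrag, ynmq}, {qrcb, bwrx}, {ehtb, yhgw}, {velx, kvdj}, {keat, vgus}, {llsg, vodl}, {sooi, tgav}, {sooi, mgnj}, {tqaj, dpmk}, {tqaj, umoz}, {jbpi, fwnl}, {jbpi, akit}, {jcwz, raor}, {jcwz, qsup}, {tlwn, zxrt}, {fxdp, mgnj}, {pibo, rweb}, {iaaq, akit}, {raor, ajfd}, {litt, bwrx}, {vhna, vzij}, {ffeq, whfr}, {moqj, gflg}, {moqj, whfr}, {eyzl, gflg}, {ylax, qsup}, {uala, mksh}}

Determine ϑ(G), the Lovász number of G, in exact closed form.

deg(kvdj) = 2; N(kvdj) = {vanc, velx}.
deg(gpqt) = 2; N(gpqt) = {zdhf, msiw}.
N(jxex) = {vodl, litt}, |N(jxex)| = 2.
Vertex gflg has 2 neighbors: moqj, eyzl.
Regular of degree 2 on 87 vertices: the odd cycle C_{87}.
spec(A) ≈ [2.0, 1.99479, 1.97917, 1.95324, 1.91713, 1.87102, 1.81515, 1.74982, 1.67537, 1.59219, 1.5007, 1.40139, 1.29477, 1.18141, 1.06188, 0.93682, 0.80687, 0.67272, 0.53506, 0.39461, 0.2521, 0.10828, -0.03611, -0.18031, -0.32356, -0.46513, -0.60428, -0.74028, -0.87241, -1.0, -1.12237, -1.2389, -1.34896, -1.45199, -1.54745, -1.63484, -1.71371, -1.78365, -1.84429, -1.89531, -1.93645, -1.96749, -1.98828, -1.9987] (distinct, 5 d.p.).
λ_max=2, λ_min=-2*cos(pi/87); ϑ = −87·λ_min/(λ_max−λ_min) = 87*cos(pi/87)/(cos(pi/87) + 1).
≈ 43.48582 (to 5 d.p.).
Check 43 ≤ 87*cos(pi/87)/(cos(pi/87) + 1) ≤ 44: both strict.

87*cos(pi/87)/(cos(pi/87) + 1)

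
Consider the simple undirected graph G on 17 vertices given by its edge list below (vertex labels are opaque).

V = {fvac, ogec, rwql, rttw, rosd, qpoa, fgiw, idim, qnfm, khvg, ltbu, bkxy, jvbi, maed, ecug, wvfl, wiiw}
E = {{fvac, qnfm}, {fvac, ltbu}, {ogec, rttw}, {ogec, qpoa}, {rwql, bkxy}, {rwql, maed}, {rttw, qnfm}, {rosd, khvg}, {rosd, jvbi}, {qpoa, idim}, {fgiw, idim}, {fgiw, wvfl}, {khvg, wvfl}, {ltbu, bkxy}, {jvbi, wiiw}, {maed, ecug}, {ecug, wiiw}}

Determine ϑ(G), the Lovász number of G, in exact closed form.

17*cos(pi/17)/(cos(pi/17) + 1)

N(fvac) = {qnfm, ltbu}, |N(fvac)| = 2.
N(rwql) = {bkxy, maed}, |N(rwql)| = 2.
Vertex wvfl has 2 neighbors: fgiw, khvg.
deg(maed) = 2; N(maed) = {rwql, ecug}.
deg(v) = 2 for all v (|V|=17); connected 2-regular on 17 ⇒ C_{17}.
spec(A) ≈ [2.0, 1.8649, 1.478, 0.8915, 0.1845, -0.5473, -1.2053, -1.7004, -1.9659] (distinct, 4 d.p.).
ϑ = −N·λ_min/(λ_max−λ_min) = −17·(-2*cos(pi/17))/(2−(-2*cos(pi/17))) = 17*cos(pi/17)/(cos(pi/17) + 1).
= 8.427014314… (decimal).
8 ≤ 17*cos(pi/17)/(cos(pi/17) + 1) ≤ 9: both strict.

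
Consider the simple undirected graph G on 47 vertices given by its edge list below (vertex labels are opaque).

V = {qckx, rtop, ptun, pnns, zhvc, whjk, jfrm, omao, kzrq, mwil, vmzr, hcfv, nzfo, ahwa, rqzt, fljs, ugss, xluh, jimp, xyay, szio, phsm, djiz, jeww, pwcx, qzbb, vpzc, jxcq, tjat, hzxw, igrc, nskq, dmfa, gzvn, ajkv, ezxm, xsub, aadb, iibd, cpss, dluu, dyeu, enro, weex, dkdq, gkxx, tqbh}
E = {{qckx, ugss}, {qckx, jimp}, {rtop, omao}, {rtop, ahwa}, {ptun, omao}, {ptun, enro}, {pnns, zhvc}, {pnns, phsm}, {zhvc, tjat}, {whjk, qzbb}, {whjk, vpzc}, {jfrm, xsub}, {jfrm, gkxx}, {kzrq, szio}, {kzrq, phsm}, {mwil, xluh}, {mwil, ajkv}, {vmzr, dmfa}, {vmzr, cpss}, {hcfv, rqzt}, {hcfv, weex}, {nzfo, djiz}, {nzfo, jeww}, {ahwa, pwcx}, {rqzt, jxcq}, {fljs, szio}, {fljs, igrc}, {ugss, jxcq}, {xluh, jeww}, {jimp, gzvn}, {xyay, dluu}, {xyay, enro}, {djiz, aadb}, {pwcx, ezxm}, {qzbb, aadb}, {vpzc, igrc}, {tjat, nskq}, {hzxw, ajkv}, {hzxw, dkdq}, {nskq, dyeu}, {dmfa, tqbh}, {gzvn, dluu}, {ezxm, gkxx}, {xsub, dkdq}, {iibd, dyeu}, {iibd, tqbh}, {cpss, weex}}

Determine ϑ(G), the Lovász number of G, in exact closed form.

deg(weex) = 2; N(weex) = {hcfv, cpss}.
deg(ajkv) = 2; N(ajkv) = {mwil, hzxw}.
N(whjk) = {qzbb, vpzc}, |N(whjk)| = 2.
N(rtop) = {omao, ahwa}, |N(rtop)| = 2.
Regular of degree 2 on 47 vertices: this is C_{47}, the 47-cycle.
A has 24 distinct eigenvalues ≈ [2.0, 1.982, 1.929, 1.841, 1.721, 1.57, 1.39, 1.186, 0.961, 0.719, 0.464, 0.2, -0.067, -0.333, -0.593, -0.842, -1.076, -1.291, -1.483, -1.649, -1.785, -1.889, -1.96, -1.996].
ϑ = −N·λ_min/(λ_max−λ_min) = −47·(-2*cos(pi/47))/(2−(-2*cos(pi/47))) = 47*cos(pi/47)/(cos(pi/47) + 1).
ϑ(G) ≈ 23.4737315.
Check 23 ≤ 47*cos(pi/47)/(cos(pi/47) + 1) ≤ 24: both strict.

47*cos(pi/47)/(cos(pi/47) + 1)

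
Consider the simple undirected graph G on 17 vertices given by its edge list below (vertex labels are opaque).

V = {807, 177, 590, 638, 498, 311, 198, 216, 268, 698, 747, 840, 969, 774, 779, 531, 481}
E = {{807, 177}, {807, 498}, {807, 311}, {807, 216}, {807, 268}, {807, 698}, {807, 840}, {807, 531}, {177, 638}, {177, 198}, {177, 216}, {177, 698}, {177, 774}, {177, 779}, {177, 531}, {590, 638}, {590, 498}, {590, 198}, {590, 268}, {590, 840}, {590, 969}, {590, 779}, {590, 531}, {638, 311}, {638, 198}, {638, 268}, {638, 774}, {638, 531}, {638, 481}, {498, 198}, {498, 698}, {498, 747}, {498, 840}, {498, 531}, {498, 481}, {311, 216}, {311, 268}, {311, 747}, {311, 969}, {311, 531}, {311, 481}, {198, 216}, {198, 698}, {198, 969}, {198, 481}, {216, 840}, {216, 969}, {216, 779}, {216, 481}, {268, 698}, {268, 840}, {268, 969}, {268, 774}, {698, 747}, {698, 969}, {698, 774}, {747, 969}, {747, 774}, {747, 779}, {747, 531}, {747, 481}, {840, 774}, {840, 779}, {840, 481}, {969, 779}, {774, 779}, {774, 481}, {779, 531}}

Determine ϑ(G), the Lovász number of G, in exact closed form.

deg(498) = 8; N(498) = {807, 590, 198, 698, 747, 840, 531, 481}.
deg(216) = 8; N(216) = {807, 177, 311, 198, 840, 969, 779, 481}.
deg(969) = 8; N(969) = {590, 311, 198, 216, 268, 698, 747, 779}.
deg(840) = 8; N(840) = {807, 590, 498, 216, 268, 774, 779, 481}.
G on 17 vertices is 8-regular; strongly regular (17,8,3,4).
spec(A) ≈ [8.0, 1.561553, -2.561553] (distinct, 6 d.p.).
Lovász: ϑ = −17(-sqrt(17)/2 - 1/2)/(8+-(-sqrt(17)/2 - 1/2)) = sqrt(17).
ϑ(G) ≈ 4.123106.

sqrt(17)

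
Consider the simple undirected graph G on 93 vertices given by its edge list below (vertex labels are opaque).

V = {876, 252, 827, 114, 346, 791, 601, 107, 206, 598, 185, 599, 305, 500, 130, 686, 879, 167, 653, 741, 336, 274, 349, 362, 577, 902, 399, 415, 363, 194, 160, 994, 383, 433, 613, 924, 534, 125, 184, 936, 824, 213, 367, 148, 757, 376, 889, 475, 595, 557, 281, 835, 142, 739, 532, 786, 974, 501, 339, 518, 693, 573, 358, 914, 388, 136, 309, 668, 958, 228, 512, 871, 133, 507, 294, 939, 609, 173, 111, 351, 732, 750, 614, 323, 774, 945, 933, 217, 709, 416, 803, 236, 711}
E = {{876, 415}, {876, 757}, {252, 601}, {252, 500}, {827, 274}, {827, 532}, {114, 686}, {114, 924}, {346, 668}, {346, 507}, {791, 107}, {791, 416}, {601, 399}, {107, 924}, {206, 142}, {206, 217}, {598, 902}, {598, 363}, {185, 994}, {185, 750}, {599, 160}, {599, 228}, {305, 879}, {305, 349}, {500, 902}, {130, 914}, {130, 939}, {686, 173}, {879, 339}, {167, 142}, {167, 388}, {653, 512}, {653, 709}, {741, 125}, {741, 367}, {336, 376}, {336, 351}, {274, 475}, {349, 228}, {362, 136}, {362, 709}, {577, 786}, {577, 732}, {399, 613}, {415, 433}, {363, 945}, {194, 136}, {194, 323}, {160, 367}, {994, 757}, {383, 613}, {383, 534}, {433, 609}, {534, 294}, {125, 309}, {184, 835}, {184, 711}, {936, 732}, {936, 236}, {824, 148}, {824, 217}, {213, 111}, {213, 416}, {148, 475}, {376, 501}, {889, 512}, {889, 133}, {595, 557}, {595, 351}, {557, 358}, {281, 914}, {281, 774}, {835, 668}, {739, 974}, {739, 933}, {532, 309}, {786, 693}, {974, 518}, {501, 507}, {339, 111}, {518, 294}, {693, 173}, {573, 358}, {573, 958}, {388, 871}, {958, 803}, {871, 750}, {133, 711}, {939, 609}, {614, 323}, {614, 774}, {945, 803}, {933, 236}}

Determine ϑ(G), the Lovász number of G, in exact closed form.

Vertex 349 has 2 neighbors: 305, 228.
N(309) = {125, 532}, |N(309)| = 2.
N(323) = {194, 614}, |N(323)| = 2.
Vertex 786 has 2 neighbors: 577, 693.
2-regular, N=93; this is C_{93}, the 93-cycle.
A has 47 distinct eigenvalues ≈ [2.0, 1.995, 1.982, 1.959, 1.927, 1.887, 1.838, 1.78, 1.715, 1.642, 1.561, 1.473, 1.378, 1.277, 1.17, 1.058, 0.941, 0.82, 0.695, 0.566, 0.436, 0.303, 0.169, 0.034, -0.101, -0.236, -0.369, -0.501, -0.631, -0.758, -0.881, -1.0, -1.115, -1.224, -1.328, -1.426, -1.518, -1.602, -1.679, -1.749, -1.81, -1.864, -1.908, -1.944, -1.972, -1.99, -1.999].
With N=93: ϑ(G) = 93·(-(-1)*2*cos(pi/93))/(2−(-2*cos(pi/93))) = 93*cos(pi/93)/(cos(pi/93) + 1).
ϑ(G) ≈ 46.4867.
46 ≤ 93*cos(pi/93)/(cos(pi/93) + 1) ≤ 47: both strict.

93*cos(pi/93)/(cos(pi/93) + 1)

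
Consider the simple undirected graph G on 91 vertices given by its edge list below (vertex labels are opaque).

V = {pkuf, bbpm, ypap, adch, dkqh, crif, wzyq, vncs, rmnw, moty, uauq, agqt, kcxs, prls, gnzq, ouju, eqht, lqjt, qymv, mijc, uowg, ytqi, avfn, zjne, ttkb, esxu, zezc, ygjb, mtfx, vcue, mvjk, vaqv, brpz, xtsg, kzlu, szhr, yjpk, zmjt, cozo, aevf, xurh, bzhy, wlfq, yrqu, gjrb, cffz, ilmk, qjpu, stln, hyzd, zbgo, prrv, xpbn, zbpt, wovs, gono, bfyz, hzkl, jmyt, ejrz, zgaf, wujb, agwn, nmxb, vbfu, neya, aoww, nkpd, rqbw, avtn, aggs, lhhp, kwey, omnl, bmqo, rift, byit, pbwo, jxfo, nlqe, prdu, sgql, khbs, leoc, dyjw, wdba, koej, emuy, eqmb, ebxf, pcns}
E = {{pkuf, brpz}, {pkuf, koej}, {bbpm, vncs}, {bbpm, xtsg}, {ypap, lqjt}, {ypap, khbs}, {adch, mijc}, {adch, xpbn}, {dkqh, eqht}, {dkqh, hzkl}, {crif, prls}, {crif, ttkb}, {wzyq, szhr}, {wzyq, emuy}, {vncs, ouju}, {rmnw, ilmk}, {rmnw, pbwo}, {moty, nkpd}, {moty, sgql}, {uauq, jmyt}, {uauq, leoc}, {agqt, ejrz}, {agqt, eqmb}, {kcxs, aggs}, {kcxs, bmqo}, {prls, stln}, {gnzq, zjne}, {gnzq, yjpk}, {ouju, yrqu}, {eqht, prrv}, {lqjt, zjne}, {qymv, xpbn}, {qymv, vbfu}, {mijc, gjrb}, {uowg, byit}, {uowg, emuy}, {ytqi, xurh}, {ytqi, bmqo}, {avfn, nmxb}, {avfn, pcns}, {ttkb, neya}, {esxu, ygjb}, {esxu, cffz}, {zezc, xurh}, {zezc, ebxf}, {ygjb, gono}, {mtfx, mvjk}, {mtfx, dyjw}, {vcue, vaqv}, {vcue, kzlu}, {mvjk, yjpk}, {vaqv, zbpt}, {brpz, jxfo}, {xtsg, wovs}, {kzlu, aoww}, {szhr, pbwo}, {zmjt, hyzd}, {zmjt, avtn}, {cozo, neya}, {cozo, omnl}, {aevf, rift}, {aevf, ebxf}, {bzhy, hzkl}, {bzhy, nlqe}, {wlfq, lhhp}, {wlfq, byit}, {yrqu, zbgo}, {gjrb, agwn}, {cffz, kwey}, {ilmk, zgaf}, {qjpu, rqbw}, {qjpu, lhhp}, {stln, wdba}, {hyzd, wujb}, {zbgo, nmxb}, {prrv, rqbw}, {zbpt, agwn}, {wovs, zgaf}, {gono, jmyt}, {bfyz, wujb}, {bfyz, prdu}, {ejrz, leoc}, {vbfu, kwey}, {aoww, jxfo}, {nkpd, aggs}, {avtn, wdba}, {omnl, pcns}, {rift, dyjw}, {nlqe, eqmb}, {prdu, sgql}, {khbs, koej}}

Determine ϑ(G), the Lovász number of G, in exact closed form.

N(yrqu) = {ouju, zbgo}, |N(yrqu)| = 2.
Vertex hzkl has 2 neighbors: dkqh, bzhy.
N(wlfq) = {lhhp, byit}, |N(wlfq)| = 2.
Vertex yjpk has 2 neighbors: gnzq, mvjk.
Every vertex has degree 2 (N=91); the odd cycle C_{91}.
A has 46 distinct eigenvalues ≈ [2.0, 1.99523, 1.98096, 1.95725, 1.92421, 1.882, 1.83082, 1.77091, 1.70257, 1.62611, 1.54191, 1.45035, 1.35189, 1.24698, 1.13613, 1.01987, 0.89874, 0.77333, 0.64424, 0.51208, 0.37748, 0.24107, 0.10352, -0.03452, -0.1724, -0.30946, -0.44504, -0.5785, -0.70921, -0.83654, -0.95987, -1.07864, -1.19226, -1.30021, -1.40196, -1.49702, -1.58495, -1.66533, -1.73778, -1.80194, -1.85751, -1.90424, -1.94188, -1.97028, -1.98928, -1.99881].
Lovász: ϑ = −91(-2*cos(pi/91))/(2+-(-1)*2*cos(pi/91)) = 91*cos(pi/91)/(cos(pi/91) + 1).
Numerically 45.48644.
Sandwich: α(G)=45 ≤ ϑ(G)=91*cos(pi/91)/(cos(pi/91) + 1) ≤ χ(Ḡ)=46 (both strict).

91*cos(pi/91)/(cos(pi/91) + 1)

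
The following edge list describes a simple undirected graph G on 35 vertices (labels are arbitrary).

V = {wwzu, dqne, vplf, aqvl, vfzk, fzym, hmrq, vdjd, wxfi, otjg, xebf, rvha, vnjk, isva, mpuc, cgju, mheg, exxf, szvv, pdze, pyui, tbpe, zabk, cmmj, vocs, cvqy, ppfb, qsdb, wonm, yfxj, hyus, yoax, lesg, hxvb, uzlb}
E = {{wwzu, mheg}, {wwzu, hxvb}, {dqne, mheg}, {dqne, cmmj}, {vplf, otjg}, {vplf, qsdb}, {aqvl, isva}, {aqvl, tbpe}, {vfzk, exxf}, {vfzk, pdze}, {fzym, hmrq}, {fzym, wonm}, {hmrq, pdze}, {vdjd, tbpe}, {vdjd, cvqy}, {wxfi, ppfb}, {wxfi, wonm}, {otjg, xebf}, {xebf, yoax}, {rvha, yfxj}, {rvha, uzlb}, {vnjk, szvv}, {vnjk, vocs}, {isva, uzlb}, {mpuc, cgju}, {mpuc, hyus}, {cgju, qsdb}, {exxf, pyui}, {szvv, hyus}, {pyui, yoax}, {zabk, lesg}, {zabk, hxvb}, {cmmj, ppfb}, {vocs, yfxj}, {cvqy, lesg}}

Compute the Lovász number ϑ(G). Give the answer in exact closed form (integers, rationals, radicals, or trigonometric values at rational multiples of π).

Vertex vplf has 2 neighbors: otjg, qsdb.
N(yfxj) = {rvha, vocs}, |N(yfxj)| = 2.
Vertex ppfb has 2 neighbors: wxfi, cmmj.
N(tbpe) = {aqvl, vdjd}, |N(tbpe)| = 2.
Every vertex has degree 2 (N=35); the odd cycle C_{35}.
Distinct eigenvalues (to 6 d.p.): [2.0, 1.967859, 1.87247, 1.716898, 1.506143, 1.24698, 0.947737, 0.618034, 0.268467, -0.08973, -0.445042, -0.78605, -1.101794, -1.382125, -1.618034, -1.801938, -1.927926, -1.991949].
−35·(-2*cos(pi/35)) / ((2)−(-2*cos(pi/35))) = 35*cos(pi/35)/(cos(pi/35) + 1) = ϑ(G).
Numerically 17.4647.
17 ≤ 35*cos(pi/35)/(cos(pi/35) + 1) ≤ 18: both strict.

35*cos(pi/35)/(cos(pi/35) + 1)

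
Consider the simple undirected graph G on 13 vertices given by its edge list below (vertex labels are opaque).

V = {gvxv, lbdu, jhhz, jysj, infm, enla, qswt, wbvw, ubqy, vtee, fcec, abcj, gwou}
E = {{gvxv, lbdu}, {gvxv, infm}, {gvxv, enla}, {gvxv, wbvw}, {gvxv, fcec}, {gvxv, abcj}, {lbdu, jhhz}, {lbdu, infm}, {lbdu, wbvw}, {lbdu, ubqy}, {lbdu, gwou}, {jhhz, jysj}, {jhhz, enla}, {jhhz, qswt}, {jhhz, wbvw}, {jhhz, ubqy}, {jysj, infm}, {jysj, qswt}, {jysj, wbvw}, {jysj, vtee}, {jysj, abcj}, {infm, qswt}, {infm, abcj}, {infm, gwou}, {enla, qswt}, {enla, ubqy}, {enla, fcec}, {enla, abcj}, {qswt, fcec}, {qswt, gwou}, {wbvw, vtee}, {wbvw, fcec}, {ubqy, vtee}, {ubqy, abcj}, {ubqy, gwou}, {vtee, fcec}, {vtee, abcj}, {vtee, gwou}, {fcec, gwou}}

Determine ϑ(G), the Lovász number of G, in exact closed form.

sqrt(13)

N(infm) = {gvxv, lbdu, jysj, qswt, abcj, gwou}, |N(infm)| = 6.
deg(jhhz) = 6; N(jhhz) = {lbdu, jysj, enla, qswt, wbvw, ubqy}.
deg(qswt) = 6; N(qswt) = {jhhz, jysj, infm, enla, fcec, gwou}.
deg(lbdu) = 6; N(lbdu) = {gvxv, jhhz, infm, wbvw, ubqy, gwou}.
6-regular, N=13; SR(13,6,2,3) — a Paley graph.
spec(A) ≈ [6.0, 1.303, -2.303] (distinct, 3 d.p.).
With N=13: ϑ(G) = 13·(-(-sqrt(13)/2 - 1/2))/(6−(-sqrt(13)/2 - 1/2)) = sqrt(13).
= 3.6055513… (decimal).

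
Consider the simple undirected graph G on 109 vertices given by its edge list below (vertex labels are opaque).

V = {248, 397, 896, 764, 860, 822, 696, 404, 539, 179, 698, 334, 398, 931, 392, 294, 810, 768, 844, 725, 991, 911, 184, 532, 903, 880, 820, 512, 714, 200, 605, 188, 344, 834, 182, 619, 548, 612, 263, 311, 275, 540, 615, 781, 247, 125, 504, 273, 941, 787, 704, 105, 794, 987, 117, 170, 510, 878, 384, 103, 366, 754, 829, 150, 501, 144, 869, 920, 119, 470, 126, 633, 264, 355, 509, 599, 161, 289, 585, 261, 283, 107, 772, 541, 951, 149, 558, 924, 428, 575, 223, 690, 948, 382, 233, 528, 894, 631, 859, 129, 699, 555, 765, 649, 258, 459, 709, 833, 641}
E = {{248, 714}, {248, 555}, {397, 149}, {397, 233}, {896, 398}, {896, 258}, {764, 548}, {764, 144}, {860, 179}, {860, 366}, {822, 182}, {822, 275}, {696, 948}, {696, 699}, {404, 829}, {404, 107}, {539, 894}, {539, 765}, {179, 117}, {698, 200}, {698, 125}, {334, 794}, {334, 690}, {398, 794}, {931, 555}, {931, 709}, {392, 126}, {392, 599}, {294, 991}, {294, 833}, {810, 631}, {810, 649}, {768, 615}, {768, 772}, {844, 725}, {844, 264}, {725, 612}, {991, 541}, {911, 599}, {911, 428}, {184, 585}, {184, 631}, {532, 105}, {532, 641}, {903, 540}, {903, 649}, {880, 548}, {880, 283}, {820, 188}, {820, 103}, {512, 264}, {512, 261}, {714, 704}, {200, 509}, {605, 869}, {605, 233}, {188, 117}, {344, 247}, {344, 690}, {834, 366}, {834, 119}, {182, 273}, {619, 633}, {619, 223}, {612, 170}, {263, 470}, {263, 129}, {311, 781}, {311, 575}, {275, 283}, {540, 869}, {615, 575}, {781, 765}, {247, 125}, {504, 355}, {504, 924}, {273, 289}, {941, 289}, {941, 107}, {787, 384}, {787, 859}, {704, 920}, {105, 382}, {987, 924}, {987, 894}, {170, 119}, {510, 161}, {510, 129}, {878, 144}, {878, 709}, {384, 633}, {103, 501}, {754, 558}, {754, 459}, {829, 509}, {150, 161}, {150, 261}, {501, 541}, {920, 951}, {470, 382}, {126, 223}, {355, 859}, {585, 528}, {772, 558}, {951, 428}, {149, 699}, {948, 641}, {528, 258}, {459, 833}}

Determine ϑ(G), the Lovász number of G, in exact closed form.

Vertex 765 has 2 neighbors: 539, 781.
Vertex 948 has 2 neighbors: 696, 641.
deg(334) = 2; N(334) = {794, 690}.
deg(641) = 2; N(641) = {532, 948}.
deg(v) = 2 for all v (|V|=109); a single 109-cycle (edge-transitive).
The 55 distinct eigenvalues: [2.0, 1.997, 1.987, 1.97, 1.947, 1.918, 1.882, 1.839, 1.791, 1.737, 1.677, 1.611, 1.54, 1.464, 1.383, 1.298, 1.208, 1.114, 1.017, 0.916, 0.812, 0.705, 0.596, 0.485, 0.372, 0.259, 0.144, 0.029, -0.086, -0.201, -0.316, -0.429, -0.541, -0.651, -0.759, -0.864, -0.967, -1.066, -1.162, -1.253, -1.341, -1.424, -1.503, -1.576, -1.645, -1.708, -1.765, -1.816, -1.861, -1.9, -1.933, -1.959, -1.979, -1.993, -1.999].
Lovász: ϑ = −109(-2*cos(pi/109))/(2+-(-1)*2*cos(pi/109)) = 109*cos(pi/109)/(cos(pi/109) + 1).
≈ 54.4887 (to 4 d.p.).
α=54, χ(Ḡ)=55; ϑ=109*cos(pi/109)/(cos(pi/109) + 1) lies between (both strict).

109*cos(pi/109)/(cos(pi/109) + 1)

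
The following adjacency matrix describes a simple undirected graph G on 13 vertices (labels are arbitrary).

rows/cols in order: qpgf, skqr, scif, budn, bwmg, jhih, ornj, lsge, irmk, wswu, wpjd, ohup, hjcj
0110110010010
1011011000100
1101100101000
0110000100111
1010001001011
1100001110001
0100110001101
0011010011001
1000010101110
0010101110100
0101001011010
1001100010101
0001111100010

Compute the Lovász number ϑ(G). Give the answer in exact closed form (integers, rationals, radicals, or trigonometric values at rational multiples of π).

sqrt(13)

N(wswu) = {scif, bwmg, ornj, lsge, irmk, wpjd}, |N(wswu)| = 6.
N(budn) = {skqr, scif, lsge, wpjd, ohup, hjcj}, |N(budn)| = 6.
deg(wpjd) = 6; N(wpjd) = {skqr, budn, ornj, irmk, wswu, ohup}.
deg(ohup) = 6; N(ohup) = {qpgf, budn, bwmg, irmk, wpjd, hjcj}.
13-vertex 6-regular graph: strongly regular (13,6,2,3).
spec(A) ≈ [6.0, 1.303, -2.303] (distinct, 3 d.p.).
ϑ = −N·λ_min/(λ_max−λ_min) = −13·(-sqrt(13)/2 - 1/2)/(6−(-sqrt(13)/2 - 1/2)) = sqrt(13).
= 3.6055513… (decimal).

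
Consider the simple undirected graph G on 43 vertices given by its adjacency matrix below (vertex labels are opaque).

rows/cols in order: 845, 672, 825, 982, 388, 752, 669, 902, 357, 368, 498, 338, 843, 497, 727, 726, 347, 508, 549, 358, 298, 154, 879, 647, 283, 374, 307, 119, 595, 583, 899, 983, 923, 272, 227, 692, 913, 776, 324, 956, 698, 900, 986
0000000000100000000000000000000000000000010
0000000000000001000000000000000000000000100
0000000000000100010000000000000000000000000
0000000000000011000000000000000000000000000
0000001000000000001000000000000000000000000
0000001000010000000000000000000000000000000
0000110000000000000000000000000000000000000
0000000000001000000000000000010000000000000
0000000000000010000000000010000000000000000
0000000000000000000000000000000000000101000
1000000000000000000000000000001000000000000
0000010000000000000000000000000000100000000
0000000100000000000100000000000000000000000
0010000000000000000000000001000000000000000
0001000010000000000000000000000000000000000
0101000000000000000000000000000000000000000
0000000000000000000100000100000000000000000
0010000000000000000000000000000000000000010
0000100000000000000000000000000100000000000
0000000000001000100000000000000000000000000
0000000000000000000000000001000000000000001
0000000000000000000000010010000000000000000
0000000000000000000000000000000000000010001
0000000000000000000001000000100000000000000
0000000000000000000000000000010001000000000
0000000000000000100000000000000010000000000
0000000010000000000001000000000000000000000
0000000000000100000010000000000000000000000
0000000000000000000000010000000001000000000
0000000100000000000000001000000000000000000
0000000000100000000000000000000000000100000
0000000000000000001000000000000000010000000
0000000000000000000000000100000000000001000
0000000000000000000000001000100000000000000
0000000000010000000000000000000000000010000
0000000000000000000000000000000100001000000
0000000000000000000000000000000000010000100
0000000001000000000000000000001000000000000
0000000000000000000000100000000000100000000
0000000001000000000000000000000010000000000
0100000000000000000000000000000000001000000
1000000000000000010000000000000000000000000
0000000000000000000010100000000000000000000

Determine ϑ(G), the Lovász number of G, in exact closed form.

43*cos(pi/43)/(cos(pi/43) + 1)

deg(368) = 2; N(368) = {776, 956}.
Vertex 347 has 2 neighbors: 358, 374.
N(698) = {672, 913}, |N(698)| = 2.
N(324) = {879, 227}, |N(324)| = 2.
43-vertex 2-regular graph: this is C_{43}, the 43-cycle.
spec(A) ≈ [2.0, 1.9787, 1.9152, 1.8109, 1.668, 1.4895, 1.2793, 1.0419, 0.7822, 0.5059, 0.2187, -0.073, -0.3633, -0.6458, -0.9145, -1.1637, -1.3881, -1.583, -1.7441, -1.868, -1.9522, -1.9947] (distinct, 4 d.p.).
−43·(-2*cos(pi/43)) / ((2)−(-2*cos(pi/43))) = 43*cos(pi/43)/(cos(pi/43) + 1) = ϑ(G).
Numerically 21.471284.
21 ≤ 43*cos(pi/43)/(cos(pi/43) + 1) ≤ 22: both strict.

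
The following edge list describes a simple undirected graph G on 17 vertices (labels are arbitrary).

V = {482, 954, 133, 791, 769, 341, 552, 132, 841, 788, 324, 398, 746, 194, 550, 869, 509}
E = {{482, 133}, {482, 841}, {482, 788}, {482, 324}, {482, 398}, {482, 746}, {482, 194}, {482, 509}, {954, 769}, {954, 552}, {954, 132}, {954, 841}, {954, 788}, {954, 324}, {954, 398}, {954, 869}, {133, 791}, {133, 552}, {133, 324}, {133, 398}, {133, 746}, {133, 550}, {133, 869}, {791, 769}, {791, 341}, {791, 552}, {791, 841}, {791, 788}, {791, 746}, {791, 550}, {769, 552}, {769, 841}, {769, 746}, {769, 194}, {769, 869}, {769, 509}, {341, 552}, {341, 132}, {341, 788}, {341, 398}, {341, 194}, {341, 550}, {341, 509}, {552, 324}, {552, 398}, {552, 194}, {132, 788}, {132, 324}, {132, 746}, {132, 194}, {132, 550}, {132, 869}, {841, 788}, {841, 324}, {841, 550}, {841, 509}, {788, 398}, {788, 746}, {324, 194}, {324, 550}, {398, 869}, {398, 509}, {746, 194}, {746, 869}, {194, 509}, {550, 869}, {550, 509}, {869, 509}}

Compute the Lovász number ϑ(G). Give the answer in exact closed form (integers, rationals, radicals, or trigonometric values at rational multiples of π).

sqrt(17)

N(788) = {482, 954, 791, 341, 132, 841, 398, 746}, |N(788)| = 8.
Vertex 324 has 8 neighbors: 482, 954, 133, 552, 132, 841, 194, 550.
Vertex 869 has 8 neighbors: 954, 133, 769, 132, 398, 746, 550, 509.
N(769) = {954, 791, 552, 841, 746, 194, 869, 509}, |N(769)| = 8.
Every vertex has degree 8 (N=17); strongly regular (17,8,3,4).
The 3 distinct eigenvalues: [8.0, 1.5616, -2.5616].
Lovász (edge-transitive): ϑ = −17·(-sqrt(17)/2 - 1/2)/((8)−(-sqrt(17)/2 - 1/2)) = sqrt(17).
ϑ(G) ≈ 4.12311.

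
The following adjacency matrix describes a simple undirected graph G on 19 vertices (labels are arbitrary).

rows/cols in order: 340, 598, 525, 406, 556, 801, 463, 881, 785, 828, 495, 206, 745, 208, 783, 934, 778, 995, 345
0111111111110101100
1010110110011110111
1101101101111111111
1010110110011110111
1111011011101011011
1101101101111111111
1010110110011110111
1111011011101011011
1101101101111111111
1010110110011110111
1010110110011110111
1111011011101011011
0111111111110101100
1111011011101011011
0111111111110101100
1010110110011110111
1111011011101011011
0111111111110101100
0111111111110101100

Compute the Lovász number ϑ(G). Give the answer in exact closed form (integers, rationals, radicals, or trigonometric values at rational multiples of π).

6

deg(556) = 14; N(556) = {340, 598, 525, 406, 801, 463, 785, 828, 495, 745, 783, 934, 995, 345}.
deg(206) = 14; N(206) = {340, 598, 525, 406, 801, 463, 785, 828, 495, 745, 783, 934, 995, 345}.
N(783) = {598, 525, 406, 556, 801, 463, 881, 785, 828, 495, 206, 208, 934, 778}, |N(783)| = 14.
deg(785) = 16; N(785) = {340, 598, 406, 556, 463, 881, 828, 495, 206, 745, 208, 783, 934, 778, 995, 345}.
K_{6,5,5,3} (perfect); ϑ(G) = α(G) = max{6,5,5,3} = 6.
ϑ(G) ≈ 6.000000.
Check 6 ≤ 6 ≤ 6: collapsed.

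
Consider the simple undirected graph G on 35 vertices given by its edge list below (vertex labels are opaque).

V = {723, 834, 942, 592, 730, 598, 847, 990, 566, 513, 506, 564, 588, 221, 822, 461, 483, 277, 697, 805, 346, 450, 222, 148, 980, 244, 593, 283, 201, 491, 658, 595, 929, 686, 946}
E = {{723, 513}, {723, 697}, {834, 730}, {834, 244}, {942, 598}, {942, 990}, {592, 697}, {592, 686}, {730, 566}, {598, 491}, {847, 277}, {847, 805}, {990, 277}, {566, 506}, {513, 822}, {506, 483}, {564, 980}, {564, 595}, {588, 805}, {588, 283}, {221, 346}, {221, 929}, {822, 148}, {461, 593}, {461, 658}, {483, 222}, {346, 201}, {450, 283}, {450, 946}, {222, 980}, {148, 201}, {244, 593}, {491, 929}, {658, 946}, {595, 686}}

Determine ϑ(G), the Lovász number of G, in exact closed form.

35*cos(pi/35)/(cos(pi/35) + 1)

N(658) = {461, 946}, |N(658)| = 2.
deg(595) = 2; N(595) = {564, 686}.
N(990) = {942, 277}, |N(990)| = 2.
deg(686) = 2; N(686) = {592, 595}.
G on 35 vertices is 2-regular; the odd cycle C_{35}.
The 18 distinct eigenvalues: [2.0, 1.968, 1.872, 1.717, 1.506, 1.247, 0.948, 0.618, 0.268, -0.09, -0.445, -0.786, -1.102, -1.382, -1.618, -1.802, -1.928, -1.992].
ϑ = −N·λ_min/(λ_max−λ_min) = −35·(-2*cos(pi/35))/(2−(-2*cos(pi/35))) = 35*cos(pi/35)/(cos(pi/35) + 1).
ϑ(G) ≈ 17.46470403.
17 ≤ 35*cos(pi/35)/(cos(pi/35) + 1) ≤ 18: both strict.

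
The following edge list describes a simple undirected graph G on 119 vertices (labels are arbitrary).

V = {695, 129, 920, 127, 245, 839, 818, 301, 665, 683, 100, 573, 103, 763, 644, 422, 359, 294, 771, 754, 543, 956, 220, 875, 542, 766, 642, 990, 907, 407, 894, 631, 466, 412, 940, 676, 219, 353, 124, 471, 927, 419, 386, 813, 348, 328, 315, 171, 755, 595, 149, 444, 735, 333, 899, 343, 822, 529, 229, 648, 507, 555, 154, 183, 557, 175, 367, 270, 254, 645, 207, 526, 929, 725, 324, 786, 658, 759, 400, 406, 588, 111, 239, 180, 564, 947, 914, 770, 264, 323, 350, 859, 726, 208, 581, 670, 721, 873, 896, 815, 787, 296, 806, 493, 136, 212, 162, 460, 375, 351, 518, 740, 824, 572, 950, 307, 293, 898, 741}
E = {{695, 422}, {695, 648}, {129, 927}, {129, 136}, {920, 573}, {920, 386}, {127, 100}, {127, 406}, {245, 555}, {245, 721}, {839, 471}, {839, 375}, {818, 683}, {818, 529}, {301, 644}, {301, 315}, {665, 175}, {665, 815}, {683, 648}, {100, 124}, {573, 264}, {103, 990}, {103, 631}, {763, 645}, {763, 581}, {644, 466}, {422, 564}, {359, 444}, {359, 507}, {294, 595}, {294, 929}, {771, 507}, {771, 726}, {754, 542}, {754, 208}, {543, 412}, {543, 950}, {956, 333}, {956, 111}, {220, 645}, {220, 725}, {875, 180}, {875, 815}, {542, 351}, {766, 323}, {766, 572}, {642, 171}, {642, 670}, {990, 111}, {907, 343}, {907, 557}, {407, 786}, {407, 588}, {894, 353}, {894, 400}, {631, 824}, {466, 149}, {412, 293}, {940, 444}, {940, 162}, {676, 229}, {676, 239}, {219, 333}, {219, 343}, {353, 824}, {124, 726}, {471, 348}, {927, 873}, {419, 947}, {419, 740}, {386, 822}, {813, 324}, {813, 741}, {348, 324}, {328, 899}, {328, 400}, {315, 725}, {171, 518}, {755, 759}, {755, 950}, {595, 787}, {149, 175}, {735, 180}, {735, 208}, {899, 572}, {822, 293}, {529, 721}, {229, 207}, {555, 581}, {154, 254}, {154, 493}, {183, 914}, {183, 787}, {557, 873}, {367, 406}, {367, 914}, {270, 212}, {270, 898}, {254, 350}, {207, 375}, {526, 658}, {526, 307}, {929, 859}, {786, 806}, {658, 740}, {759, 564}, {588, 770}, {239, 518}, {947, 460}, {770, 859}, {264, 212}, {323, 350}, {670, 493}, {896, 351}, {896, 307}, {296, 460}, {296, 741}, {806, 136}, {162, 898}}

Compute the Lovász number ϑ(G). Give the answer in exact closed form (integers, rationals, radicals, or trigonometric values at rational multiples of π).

119*cos(pi/119)/(cos(pi/119) + 1)

Vertex 754 has 2 neighbors: 542, 208.
deg(296) = 2; N(296) = {460, 741}.
deg(136) = 2; N(136) = {129, 806}.
N(180) = {875, 735}, |N(180)| = 2.
Every vertex has degree 2 (N=119); the odd cycle C_{119}.
The 60 distinct eigenvalues: [2.0, 1.997213, 1.988859, 1.974962, 1.95556, 1.930708, 1.900475, 1.864944, 1.824216, 1.778403, 1.727634, 1.672049, 1.611804, 1.547067, 1.478018, 1.404849, 1.327765, 1.24698, 1.162719, 1.075218, 0.984719, 0.891477, 0.795749, 0.697804, 0.597914, 0.496357, 0.393417, 0.28938, 0.184537, 0.079179, -0.026399, -0.131904, -0.237041, -0.341517, -0.445042, -0.547326, -0.648085, -0.747037, -0.843907, -0.938425, -1.030328, -1.119358, -1.205269, -1.287821, -1.366783, -1.441936, -1.51307, -1.579986, -1.642499, -1.700434, -1.75363, -1.801938, -1.845223, -1.883366, -1.916259, -1.943812, -1.965946, -1.982601, -1.993731, -1.999303].
Lovász: ϑ = −119(-2*cos(pi/119))/(2+-(-1)*2*cos(pi/119)) = 119*cos(pi/119)/(cos(pi/119) + 1).
= 59.48963… (decimal).
Check 59 ≤ 119*cos(pi/119)/(cos(pi/119) + 1) ≤ 60: both strict.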